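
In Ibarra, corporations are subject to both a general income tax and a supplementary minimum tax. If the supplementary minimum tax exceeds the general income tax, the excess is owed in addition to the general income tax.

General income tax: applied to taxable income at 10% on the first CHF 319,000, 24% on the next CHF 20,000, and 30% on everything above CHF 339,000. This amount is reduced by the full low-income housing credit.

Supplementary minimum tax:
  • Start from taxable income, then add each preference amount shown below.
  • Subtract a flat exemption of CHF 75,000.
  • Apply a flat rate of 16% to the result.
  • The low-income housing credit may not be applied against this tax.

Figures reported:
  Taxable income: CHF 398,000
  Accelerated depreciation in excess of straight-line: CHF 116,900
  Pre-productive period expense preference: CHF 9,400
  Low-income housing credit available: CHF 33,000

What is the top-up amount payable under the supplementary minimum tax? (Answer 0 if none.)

CHF 50,488

Supplementary minimum tax:
  Adjusted income: CHF 398,000 + CHF 116,900 + CHF 9,400 = CHF 524,300
  Less exemption CHF 75,000 → base CHF 449,300
  CHF 449,300 × 16% = CHF 71,888

General income tax:
  CHF 319,000 × 10% = CHF 31,900
  CHF 20,000 × 24% = CHF 4,800
  CHF 59,000 × 30% = CHF 17,700
  → CHF 54,400
  Less low-income housing credit CHF 33,000 → CHF 21,400

Excess of supplementary minimum tax over general income tax: CHF 71,888 − CHF 21,400 = CHF 50,488.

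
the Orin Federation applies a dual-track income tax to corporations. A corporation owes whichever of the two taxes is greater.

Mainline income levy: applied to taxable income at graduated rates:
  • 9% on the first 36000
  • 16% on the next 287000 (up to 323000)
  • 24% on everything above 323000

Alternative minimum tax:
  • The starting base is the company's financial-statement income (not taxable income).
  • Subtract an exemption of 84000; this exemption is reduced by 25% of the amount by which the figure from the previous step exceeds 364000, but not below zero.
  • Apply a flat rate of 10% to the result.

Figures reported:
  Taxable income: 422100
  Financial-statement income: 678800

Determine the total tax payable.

Mainline income levy:
  36000 × 9% = 3240
  287000 × 16% = 45920
  99100 × 24% = 23784
  → 72944

Alternative minimum tax:
  Base (financial-statement income): 678800
  Exemption: 84000 − 25% × (678800 − 364000) = 84000 − 78700 = 5300
  Base: 678800 − 5300 = 673500
  673500 × 10% = 67350

72944 > 67350, so the mainline income levy governs.

72944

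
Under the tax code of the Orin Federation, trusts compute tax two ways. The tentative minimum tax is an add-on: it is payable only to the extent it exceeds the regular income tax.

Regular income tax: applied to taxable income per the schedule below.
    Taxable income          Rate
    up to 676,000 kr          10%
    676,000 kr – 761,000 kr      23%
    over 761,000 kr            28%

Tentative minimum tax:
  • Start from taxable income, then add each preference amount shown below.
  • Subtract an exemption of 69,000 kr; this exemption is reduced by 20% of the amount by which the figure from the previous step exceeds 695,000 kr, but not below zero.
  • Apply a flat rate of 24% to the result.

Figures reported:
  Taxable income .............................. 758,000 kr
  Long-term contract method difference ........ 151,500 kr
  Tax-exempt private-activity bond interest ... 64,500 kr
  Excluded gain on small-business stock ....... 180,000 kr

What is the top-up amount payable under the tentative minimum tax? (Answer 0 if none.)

Tentative minimum tax:
  Adjusted income: 758,000 kr + 151,500 kr + 64,500 kr + 180,000 kr = 1,154,000 kr
  Exemption: 20% × (1,154,000 kr − 695,000 kr) = 91,800 kr ≥ 69,000 kr, so the exemption is fully phased out
  Base: 1,154,000 kr − 0 kr = 1,154,000 kr
  1,154,000 kr × 24% = 276,960 kr

Regular income tax:
  676,000 kr × 10% = 67,600 kr
  82,000 kr × 23% = 18,860 kr
  → 86,460 kr

Excess of tentative minimum tax over regular income tax: 276,960 kr − 86,460 kr = 190,500 kr.

190,500 kr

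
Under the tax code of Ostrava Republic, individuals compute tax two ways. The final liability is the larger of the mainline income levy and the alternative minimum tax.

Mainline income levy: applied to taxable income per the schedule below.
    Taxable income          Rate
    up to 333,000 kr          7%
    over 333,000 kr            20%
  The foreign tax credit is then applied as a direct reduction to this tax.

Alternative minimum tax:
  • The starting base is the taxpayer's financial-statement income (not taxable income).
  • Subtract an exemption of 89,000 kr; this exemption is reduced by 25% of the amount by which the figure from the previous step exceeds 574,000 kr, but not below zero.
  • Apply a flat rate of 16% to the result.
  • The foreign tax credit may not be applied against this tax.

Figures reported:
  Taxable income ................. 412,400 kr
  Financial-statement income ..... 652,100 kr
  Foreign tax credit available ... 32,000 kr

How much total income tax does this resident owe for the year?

Mainline income levy:
  333,000 kr × 7% = 23,310 kr
  79,400 kr × 20% = 15,880 kr
  → 39,190 kr
  Less foreign tax credit 32,000 kr → 7,190 kr

Alternative minimum tax:
  Base (financial-statement income): 652,100 kr
  Exemption: 89,000 kr − 25% × (652,100 kr − 574,000 kr) = 89,000 kr − 19,525 kr = 69,475 kr
  Base: 652,100 kr − 69,475 kr = 582,625 kr
  582,625 kr × 16% = 93,220 kr

93,220 kr > 7,190 kr, so the alternative minimum tax is the binding amount.

93,220 kr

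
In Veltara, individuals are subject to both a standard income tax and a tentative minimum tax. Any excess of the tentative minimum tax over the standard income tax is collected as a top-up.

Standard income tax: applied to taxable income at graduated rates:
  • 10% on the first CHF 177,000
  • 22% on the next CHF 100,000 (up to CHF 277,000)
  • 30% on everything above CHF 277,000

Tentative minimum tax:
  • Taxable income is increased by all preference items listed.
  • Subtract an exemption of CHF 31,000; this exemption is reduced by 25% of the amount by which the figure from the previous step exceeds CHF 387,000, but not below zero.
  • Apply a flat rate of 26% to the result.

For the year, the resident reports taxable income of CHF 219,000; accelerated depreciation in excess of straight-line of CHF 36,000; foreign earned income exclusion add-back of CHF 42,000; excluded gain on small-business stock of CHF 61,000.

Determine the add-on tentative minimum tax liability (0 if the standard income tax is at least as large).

CHF 58,080

Tentative minimum tax:
  Adjusted income: CHF 219,000 + CHF 36,000 + CHF 42,000 + CHF 61,000 = CHF 358,000
  Exemption: CHF 358,000 ≤ CHF 387,000, so full CHF 31,000 applies
  Base: CHF 358,000 − CHF 31,000 = CHF 327,000
  CHF 327,000 × 26% = CHF 85,020

Standard income tax:
  CHF 177,000 × 10% = CHF 17,700
  CHF 42,000 × 22% = CHF 9,240
  → CHF 26,940

Excess of tentative minimum tax over standard income tax: CHF 85,020 − CHF 26,940 = CHF 58,080.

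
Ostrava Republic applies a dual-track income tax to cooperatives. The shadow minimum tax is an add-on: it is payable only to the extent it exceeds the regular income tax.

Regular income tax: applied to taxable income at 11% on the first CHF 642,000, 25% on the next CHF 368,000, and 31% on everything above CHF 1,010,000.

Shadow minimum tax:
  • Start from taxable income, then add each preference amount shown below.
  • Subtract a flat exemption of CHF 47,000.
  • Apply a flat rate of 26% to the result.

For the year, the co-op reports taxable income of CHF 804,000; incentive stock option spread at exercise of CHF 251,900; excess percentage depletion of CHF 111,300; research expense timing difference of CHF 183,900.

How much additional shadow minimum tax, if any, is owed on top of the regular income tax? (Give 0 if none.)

Shadow minimum tax:
  Adjusted income: CHF 804,000 + CHF 251,900 + CHF 111,300 + CHF 183,900 = CHF 1,351,100
  Less exemption CHF 47,000 → base CHF 1,304,100
  CHF 1,304,100 × 26% = CHF 339,066

Regular income tax:
  CHF 642,000 × 11% = CHF 70,620
  CHF 162,000 × 25% = CHF 40,500
  → CHF 111,120

Excess of shadow minimum tax over regular income tax: CHF 339,066 − CHF 111,120 = CHF 227,946.

CHF 227,946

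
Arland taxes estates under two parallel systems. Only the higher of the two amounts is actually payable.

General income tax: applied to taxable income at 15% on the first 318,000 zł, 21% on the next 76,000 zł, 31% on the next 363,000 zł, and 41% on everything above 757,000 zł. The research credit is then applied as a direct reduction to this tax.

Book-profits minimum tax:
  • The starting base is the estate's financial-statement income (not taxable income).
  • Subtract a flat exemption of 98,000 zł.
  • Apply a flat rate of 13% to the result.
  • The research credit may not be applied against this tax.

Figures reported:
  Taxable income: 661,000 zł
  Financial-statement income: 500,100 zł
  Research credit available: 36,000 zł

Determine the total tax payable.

110,430 zł

Book-profits minimum tax:
  Base (financial-statement income): 500,100 zł
  Less exemption 98,000 zł → base 402,100 zł
  402,100 zł × 13% = 52,273 zł

General income tax:
  318,000 zł × 15% = 47,700 zł
  76,000 zł × 21% = 15,960 zł
  267,000 zł × 31% = 82,770 zł
  → 146,430 zł
  Less research credit 36,000 zł → 110,430 zł

110,430 zł > 52,273 zł, so the general income tax governs.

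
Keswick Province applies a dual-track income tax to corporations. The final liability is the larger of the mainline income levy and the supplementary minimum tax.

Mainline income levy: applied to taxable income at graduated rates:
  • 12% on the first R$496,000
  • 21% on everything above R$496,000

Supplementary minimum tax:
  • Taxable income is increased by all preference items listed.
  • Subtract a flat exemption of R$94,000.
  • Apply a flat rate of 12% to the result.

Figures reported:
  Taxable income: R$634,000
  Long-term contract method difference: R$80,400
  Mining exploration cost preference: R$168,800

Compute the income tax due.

Mainline income levy:
  R$496,000 × 12% = R$59,520
  R$138,000 × 21% = R$28,980
  → R$88,500

Supplementary minimum tax:
  Adjusted income: R$634,000 + R$80,400 + R$168,800 = R$883,200
  Less exemption R$94,000 → base R$789,200
  R$789,200 × 12% = R$94,704

R$94,704 > R$88,500, so the supplementary minimum tax is the binding amount.

R$94,704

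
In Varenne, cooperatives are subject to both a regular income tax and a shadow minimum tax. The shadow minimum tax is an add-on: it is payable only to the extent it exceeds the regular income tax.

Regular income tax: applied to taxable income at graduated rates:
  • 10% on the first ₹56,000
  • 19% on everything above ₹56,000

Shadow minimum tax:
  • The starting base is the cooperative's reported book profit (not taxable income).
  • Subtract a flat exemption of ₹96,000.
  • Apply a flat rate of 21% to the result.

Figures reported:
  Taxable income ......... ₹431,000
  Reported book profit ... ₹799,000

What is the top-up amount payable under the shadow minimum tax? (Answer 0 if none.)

₹70,780

Regular income tax:
  ₹56,000 × 10% = ₹5,600
  ₹375,000 × 19% = ₹71,250
  → ₹76,850

Shadow minimum tax:
  Base (reported book profit): ₹799,000
  Less exemption ₹96,000 → base ₹703,000
  ₹703,000 × 21% = ₹147,630

Excess of shadow minimum tax over regular income tax: ₹147,630 − ₹76,850 = ₹70,780.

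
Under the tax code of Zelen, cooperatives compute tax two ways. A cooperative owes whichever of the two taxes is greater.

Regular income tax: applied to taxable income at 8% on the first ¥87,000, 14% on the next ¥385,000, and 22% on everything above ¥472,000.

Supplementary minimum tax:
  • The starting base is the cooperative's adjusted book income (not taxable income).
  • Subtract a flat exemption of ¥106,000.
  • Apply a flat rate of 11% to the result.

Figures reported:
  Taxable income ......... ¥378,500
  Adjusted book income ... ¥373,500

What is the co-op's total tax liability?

Supplementary minimum tax:
  Base (adjusted book income): ¥373,500
  Less exemption ¥106,000 → base ¥267,500
  ¥267,500 × 11% = ¥29,425

Regular income tax:
  ¥87,000 × 8% = ¥6,960
  ¥291,500 × 14% = ¥40,810
  → ¥47,770

¥47,770 > ¥29,425, so the regular income tax governs.

¥47,770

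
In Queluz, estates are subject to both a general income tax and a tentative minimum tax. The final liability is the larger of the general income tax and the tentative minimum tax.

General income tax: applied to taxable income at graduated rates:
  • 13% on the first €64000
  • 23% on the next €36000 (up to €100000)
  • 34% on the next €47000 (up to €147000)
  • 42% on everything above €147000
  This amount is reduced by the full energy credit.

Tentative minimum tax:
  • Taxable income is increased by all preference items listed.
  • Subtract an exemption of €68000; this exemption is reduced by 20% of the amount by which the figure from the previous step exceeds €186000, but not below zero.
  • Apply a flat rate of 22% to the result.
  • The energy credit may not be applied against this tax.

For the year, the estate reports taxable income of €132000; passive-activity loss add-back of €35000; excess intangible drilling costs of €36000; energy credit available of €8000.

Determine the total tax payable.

€30448

Tentative minimum tax:
  Adjusted income: €132000 + €35000 + €36000 = €203000
  Exemption: €68000 − 20% × (€203000 − €186000) = €68000 − €3400 = €64600
  Base: €203000 − €64600 = €138400
  €138400 × 22% = €30448

General income tax:
  €64000 × 13% = €8320
  €36000 × 23% = €8280
  €32000 × 34% = €10880
  → €27480
  Less energy credit €8000 → €19480

€30448 > €19480, so the tentative minimum tax is the binding amount.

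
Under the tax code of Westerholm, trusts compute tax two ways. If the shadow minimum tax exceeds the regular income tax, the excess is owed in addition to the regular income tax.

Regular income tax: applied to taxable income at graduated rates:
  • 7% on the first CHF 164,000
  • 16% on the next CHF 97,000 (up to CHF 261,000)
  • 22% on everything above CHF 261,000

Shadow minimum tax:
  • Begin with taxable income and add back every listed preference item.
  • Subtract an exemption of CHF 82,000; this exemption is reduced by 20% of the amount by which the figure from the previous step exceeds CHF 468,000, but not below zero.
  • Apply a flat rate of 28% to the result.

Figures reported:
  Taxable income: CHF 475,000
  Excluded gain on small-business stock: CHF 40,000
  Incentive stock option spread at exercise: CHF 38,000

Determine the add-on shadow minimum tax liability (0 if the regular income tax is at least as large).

Shadow minimum tax:
  Adjusted income: CHF 475,000 + CHF 40,000 + CHF 38,000 = CHF 553,000
  Exemption: CHF 82,000 − 20% × (CHF 553,000 − CHF 468,000) = CHF 82,000 − CHF 17,000 = CHF 65,000
  Base: CHF 553,000 − CHF 65,000 = CHF 488,000
  CHF 488,000 × 28% = CHF 136,640

Regular income tax:
  CHF 164,000 × 7% = CHF 11,480
  CHF 97,000 × 16% = CHF 15,520
  CHF 214,000 × 22% = CHF 47,080
  → CHF 74,080

Excess of shadow minimum tax over regular income tax: CHF 136,640 − CHF 74,080 = CHF 62,560.

CHF 62,560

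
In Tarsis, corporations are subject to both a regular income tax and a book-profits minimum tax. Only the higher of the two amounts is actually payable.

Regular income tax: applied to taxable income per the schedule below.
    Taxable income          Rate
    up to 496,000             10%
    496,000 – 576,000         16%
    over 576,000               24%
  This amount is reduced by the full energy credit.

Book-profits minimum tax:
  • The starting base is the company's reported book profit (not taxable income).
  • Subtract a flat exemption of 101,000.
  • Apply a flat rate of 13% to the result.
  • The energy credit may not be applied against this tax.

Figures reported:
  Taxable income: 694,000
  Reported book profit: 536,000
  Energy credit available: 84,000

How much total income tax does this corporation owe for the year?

Regular income tax:
  496,000 × 10% = 49,600
  80,000 × 16% = 12,800
  118,000 × 24% = 28,320
  → 90,720
  Less energy credit 84,000 → 6,720

Book-profits minimum tax:
  Base (reported book profit): 536,000
  Less exemption 101,000 → base 435,000
  435,000 × 13% = 56,550

56,550 > 6,720, so the book-profits minimum tax is the binding amount.

56,550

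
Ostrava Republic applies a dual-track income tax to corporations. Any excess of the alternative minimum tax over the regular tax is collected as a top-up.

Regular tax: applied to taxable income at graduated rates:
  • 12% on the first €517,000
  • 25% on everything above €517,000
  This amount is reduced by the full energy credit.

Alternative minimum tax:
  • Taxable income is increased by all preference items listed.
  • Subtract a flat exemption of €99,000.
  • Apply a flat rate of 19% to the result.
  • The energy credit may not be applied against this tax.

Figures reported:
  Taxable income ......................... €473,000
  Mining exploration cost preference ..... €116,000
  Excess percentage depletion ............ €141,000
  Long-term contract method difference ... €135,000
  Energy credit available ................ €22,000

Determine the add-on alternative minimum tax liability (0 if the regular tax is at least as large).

€110,780

Alternative minimum tax:
  Adjusted income: €473,000 + €116,000 + €141,000 + €135,000 = €865,000
  Less exemption €99,000 → base €766,000
  €766,000 × 19% = €145,540

Regular tax:
  €473,000 × 12% = €56,760
  Less energy credit €22,000 → €34,760

Excess of alternative minimum tax over regular tax: €145,540 − €34,760 = €110,780.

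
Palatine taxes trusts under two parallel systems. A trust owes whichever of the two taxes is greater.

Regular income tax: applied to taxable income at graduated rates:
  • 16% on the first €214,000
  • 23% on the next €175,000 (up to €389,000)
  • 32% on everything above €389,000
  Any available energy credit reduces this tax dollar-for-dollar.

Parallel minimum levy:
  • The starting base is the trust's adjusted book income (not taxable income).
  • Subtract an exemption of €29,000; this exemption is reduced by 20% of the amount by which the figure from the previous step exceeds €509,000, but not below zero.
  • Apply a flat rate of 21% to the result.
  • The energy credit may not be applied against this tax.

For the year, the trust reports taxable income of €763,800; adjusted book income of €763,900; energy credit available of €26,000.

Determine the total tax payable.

Parallel minimum levy:
  Base (adjusted book income): €763,900
  Exemption: 20% × (€763,900 − €509,000) = €50,980 ≥ €29,000, so the exemption is fully phased out
  Base: €763,900 − €0 = €763,900
  €763,900 × 21% = €160,419

Regular income tax:
  €214,000 × 16% = €34,240
  €175,000 × 23% = €40,250
  €374,800 × 32% = €119,936
  → €194,426
  Less energy credit €26,000 → €168,426

€168,426 > €160,419, so the regular income tax governs.

€168,426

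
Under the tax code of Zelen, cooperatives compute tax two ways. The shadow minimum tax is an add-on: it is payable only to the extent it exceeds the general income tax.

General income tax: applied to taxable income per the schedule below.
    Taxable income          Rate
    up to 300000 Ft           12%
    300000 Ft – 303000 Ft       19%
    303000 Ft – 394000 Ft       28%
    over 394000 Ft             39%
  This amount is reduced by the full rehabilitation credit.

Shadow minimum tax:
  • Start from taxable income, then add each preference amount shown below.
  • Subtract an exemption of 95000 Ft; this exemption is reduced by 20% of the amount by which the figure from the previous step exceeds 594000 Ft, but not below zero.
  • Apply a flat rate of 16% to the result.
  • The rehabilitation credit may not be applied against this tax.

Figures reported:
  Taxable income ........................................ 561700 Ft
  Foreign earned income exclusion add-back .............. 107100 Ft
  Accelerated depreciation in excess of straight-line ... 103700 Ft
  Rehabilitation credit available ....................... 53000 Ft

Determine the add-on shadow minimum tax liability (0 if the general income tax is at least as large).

39659 Ft

Shadow minimum tax:
  Adjusted income: 561700 Ft + 107100 Ft + 103700 Ft = 772500 Ft
  Exemption: 95000 Ft − 20% × (772500 Ft − 594000 Ft) = 95000 Ft − 35700 Ft = 59300 Ft
  Base: 772500 Ft − 59300 Ft = 713200 Ft
  713200 Ft × 16% = 114112 Ft

General income tax:
  300000 Ft × 12% = 36000 Ft
  3000 Ft × 19% = 570 Ft
  91000 Ft × 28% = 25480 Ft
  167700 Ft × 39% = 65403 Ft
  → 127453 Ft
  Less rehabilitation credit 53000 Ft → 74453 Ft

Excess of shadow minimum tax over general income tax: 114112 Ft − 74453 Ft = 39659 Ft.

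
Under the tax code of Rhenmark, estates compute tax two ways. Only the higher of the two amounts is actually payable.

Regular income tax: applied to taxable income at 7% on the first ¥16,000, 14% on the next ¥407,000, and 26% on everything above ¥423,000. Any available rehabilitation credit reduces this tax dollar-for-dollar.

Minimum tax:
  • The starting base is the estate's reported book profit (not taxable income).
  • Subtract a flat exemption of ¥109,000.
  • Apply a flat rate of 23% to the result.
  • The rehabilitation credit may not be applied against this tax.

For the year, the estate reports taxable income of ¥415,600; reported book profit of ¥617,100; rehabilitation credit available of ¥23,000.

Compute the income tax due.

¥116,863

Regular income tax:
  ¥16,000 × 7% = ¥1,120
  ¥399,600 × 14% = ¥55,944
  → ¥57,064
  Less rehabilitation credit ¥23,000 → ¥34,064

Minimum tax:
  Base (reported book profit): ¥617,100
  Less exemption ¥109,000 → base ¥508,100
  ¥508,100 × 23% = ¥116,863

¥116,863 > ¥34,064, so the minimum tax is the binding amount.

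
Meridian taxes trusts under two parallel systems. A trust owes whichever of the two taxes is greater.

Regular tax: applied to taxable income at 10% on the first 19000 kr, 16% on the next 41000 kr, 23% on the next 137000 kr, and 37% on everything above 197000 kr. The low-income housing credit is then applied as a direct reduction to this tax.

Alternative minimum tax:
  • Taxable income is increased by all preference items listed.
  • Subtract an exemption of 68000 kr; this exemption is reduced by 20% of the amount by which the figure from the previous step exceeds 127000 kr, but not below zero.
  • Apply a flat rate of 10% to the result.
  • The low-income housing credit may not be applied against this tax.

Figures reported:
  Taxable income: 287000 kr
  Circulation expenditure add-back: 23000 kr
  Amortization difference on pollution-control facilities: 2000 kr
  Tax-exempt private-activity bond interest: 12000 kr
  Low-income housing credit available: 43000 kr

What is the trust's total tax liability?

Regular tax:
  19000 kr × 10% = 1900 kr
  41000 kr × 16% = 6560 kr
  137000 kr × 23% = 31510 kr
  90000 kr × 37% = 33300 kr
  → 73270 kr
  Less low-income housing credit 43000 kr → 30270 kr

Alternative minimum tax:
  Adjusted income: 287000 kr + 23000 kr + 2000 kr + 12000 kr = 324000 kr
  Exemption: 68000 kr − 20% × (324000 kr − 127000 kr) = 68000 kr − 39400 kr = 28600 kr
  Base: 324000 kr − 28600 kr = 295400 kr
  295400 kr × 10% = 29540 kr

30270 kr > 29540 kr, so the regular tax governs.

30270 kr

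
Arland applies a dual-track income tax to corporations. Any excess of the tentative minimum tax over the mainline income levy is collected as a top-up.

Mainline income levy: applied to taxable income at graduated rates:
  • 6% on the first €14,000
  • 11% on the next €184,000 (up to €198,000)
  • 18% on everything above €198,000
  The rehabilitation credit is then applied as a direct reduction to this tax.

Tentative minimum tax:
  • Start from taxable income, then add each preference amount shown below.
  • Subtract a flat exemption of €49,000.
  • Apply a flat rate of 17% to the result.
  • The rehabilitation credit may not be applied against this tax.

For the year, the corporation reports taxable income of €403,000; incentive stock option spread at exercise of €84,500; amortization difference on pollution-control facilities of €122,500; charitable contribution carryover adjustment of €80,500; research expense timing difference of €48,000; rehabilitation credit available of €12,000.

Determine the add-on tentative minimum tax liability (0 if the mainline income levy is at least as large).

Mainline income levy:
  €14,000 × 6% = €840
  €184,000 × 11% = €20,240
  €205,000 × 18% = €36,900
  → €57,980
  Less rehabilitation credit €12,000 → €45,980

Tentative minimum tax:
  Adjusted income: €403,000 + €84,500 + €122,500 + €80,500 + €48,000 = €738,500
  Less exemption €49,000 → base €689,500
  €689,500 × 17% = €117,215

Excess of tentative minimum tax over mainline income levy: €117,215 − €45,980 = €71,235.

€71,235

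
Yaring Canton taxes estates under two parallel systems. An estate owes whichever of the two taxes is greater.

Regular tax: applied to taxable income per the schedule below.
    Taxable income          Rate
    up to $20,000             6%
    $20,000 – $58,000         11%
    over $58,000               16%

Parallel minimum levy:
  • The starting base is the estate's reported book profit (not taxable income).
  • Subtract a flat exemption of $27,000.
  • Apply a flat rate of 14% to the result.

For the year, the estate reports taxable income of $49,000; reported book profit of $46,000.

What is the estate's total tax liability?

Regular tax:
  $20,000 × 6% = $1,200
  $29,000 × 11% = $3,190
  → $4,390

Parallel minimum levy:
  Base (reported book profit): $46,000
  Less exemption $27,000 → base $19,000
  $19,000 × 14% = $2,660

$4,390 > $2,660, so the regular tax governs.

$4,390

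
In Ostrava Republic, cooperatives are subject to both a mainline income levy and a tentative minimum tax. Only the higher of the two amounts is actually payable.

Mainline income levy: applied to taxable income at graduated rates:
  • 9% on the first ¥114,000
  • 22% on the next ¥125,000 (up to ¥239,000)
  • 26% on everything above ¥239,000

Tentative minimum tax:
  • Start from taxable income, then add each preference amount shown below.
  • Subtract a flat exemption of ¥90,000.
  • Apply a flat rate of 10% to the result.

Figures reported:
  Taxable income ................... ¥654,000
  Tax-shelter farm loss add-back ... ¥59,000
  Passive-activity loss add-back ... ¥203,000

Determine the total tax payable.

Mainline income levy:
  ¥114,000 × 9% = ¥10,260
  ¥125,000 × 22% = ¥27,500
  ¥415,000 × 26% = ¥107,900
  → ¥145,660

Tentative minimum tax:
  Adjusted income: ¥654,000 + ¥59,000 + ¥203,000 = ¥916,000
  Less exemption ¥90,000 → base ¥826,000
  ¥826,000 × 10% = ¥82,600

¥145,660 > ¥82,600, so the mainline income levy governs.

¥145,660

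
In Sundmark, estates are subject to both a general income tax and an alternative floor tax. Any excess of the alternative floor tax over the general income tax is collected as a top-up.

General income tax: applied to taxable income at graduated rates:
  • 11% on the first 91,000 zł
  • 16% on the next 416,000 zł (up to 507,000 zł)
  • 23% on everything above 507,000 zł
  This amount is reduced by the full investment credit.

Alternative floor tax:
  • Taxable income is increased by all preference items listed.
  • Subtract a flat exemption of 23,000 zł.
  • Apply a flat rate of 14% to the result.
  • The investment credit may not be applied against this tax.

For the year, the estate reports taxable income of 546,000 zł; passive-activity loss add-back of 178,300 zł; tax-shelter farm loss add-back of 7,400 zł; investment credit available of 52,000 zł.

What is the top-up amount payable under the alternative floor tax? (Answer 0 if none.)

65,678 zł

Alternative floor tax:
  Adjusted income: 546,000 zł + 178,300 zł + 7,400 zł = 731,700 zł
  Less exemption 23,000 zł → base 708,700 zł
  708,700 zł × 14% = 99,218 zł

General income tax:
  91,000 zł × 11% = 10,010 zł
  416,000 zł × 16% = 66,560 zł
  39,000 zł × 23% = 8,970 zł
  → 85,540 zł
  Less investment credit 52,000 zł → 33,540 zł

Excess of alternative floor tax over general income tax: 99,218 zł − 33,540 zł = 65,678 zł.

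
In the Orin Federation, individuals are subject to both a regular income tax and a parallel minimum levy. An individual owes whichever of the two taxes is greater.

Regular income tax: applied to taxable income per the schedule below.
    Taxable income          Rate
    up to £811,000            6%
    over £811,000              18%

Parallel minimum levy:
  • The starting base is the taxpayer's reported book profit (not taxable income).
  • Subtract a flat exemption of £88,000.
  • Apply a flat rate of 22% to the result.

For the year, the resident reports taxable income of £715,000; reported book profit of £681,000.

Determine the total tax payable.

£130,460

Regular income tax:
  £715,000 × 6% = £42,900

Parallel minimum levy:
  Base (reported book profit): £681,000
  Less exemption £88,000 → base £593,000
  £593,000 × 22% = £130,460

£130,460 > £42,900, so the parallel minimum levy is the binding amount.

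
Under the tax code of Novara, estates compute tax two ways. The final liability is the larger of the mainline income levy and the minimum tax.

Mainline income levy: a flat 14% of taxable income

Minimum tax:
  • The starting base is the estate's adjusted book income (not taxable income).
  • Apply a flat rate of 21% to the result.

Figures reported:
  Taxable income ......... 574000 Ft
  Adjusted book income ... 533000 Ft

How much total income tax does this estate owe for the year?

Minimum tax:
  Base (adjusted book income): 533000 Ft
  533000 Ft × 21% = 111930 Ft

Mainline income levy:
  574000 Ft × 14% = 80360 Ft

111930 Ft > 80360 Ft, so the minimum tax is the binding amount.

111930 Ft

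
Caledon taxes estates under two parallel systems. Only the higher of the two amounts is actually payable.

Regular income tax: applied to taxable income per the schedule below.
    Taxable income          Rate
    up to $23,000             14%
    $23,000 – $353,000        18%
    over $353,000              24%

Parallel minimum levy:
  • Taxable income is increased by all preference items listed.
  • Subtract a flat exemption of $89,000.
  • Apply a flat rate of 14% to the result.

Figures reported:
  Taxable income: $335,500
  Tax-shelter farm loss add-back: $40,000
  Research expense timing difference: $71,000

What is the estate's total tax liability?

Parallel minimum levy:
  Adjusted income: $335,500 + $40,000 + $71,000 = $446,500
  Less exemption $89,000 → base $357,500
  $357,500 × 14% = $50,050

Regular income tax:
  $23,000 × 14% = $3,220
  $312,500 × 18% = $56,250
  → $59,470

$59,470 > $50,050, so the regular income tax governs.

$59,470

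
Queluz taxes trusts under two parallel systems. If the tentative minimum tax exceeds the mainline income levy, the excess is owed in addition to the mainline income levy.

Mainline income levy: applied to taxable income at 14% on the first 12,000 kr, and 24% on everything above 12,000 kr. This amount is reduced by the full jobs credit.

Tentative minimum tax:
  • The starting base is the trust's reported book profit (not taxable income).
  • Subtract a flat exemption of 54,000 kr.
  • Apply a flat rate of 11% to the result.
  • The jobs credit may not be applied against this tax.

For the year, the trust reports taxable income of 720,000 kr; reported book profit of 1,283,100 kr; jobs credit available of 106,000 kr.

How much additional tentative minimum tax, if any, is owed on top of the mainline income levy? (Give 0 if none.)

Mainline income levy:
  12,000 kr × 14% = 1,680 kr
  708,000 kr × 24% = 169,920 kr
  → 171,600 kr
  Less jobs credit 106,000 kr → 65,600 kr

Tentative minimum tax:
  Base (reported book profit): 1,283,100 kr
  Less exemption 54,000 kr → base 1,229,100 kr
  1,229,100 kr × 11% = 135,201 kr

Excess of tentative minimum tax over mainline income levy: 135,201 kr − 65,600 kr = 69,601 kr.

69,601 kr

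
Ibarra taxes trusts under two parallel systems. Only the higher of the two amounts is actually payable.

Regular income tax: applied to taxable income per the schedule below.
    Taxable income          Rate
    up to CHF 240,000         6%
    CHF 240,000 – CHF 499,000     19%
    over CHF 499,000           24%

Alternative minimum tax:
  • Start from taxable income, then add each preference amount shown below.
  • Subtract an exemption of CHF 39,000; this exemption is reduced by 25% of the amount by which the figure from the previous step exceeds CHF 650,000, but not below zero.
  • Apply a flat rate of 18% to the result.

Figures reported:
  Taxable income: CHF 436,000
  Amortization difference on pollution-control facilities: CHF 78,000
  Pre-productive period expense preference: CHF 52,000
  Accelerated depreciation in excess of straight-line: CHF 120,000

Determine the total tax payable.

CHF 118,080

Alternative minimum tax:
  Adjusted income: CHF 436,000 + CHF 78,000 + CHF 52,000 + CHF 120,000 = CHF 686,000
  Exemption: CHF 39,000 − 25% × (CHF 686,000 − CHF 650,000) = CHF 39,000 − CHF 9,000 = CHF 30,000
  Base: CHF 686,000 − CHF 30,000 = CHF 656,000
  CHF 656,000 × 18% = CHF 118,080

Regular income tax:
  CHF 240,000 × 6% = CHF 14,400
  CHF 196,000 × 19% = CHF 37,240
  → CHF 51,640

CHF 118,080 > CHF 51,640, so the alternative minimum tax is the binding amount.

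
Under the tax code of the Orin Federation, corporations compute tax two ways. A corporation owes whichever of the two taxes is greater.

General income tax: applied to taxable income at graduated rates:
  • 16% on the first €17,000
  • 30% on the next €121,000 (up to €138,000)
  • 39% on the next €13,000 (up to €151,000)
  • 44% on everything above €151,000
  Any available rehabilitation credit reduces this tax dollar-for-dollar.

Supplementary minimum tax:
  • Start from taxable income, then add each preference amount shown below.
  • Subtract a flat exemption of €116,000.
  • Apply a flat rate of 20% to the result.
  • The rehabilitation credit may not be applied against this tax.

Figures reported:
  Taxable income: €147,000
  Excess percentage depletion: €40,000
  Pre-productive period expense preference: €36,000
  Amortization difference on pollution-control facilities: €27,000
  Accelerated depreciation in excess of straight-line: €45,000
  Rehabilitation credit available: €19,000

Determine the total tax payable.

Supplementary minimum tax:
  Adjusted income: €147,000 + €40,000 + €36,000 + €27,000 + €45,000 = €295,000
  Less exemption €116,000 → base €179,000
  €179,000 × 20% = €35,800

General income tax:
  €17,000 × 16% = €2,720
  €121,000 × 30% = €36,300
  €9,000 × 39% = €3,510
  → €42,530
  Less rehabilitation credit €19,000 → €23,530

€35,800 > €23,530, so the supplementary minimum tax is the binding amount.

€35,800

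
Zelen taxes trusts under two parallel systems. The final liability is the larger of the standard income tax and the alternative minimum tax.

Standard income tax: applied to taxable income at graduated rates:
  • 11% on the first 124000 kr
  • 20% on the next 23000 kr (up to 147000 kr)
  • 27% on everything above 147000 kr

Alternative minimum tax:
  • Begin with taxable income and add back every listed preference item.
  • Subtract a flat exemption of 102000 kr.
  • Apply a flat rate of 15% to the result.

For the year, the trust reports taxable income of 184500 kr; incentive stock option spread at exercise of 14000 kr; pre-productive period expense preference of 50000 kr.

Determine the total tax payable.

Alternative minimum tax:
  Adjusted income: 184500 kr + 14000 kr + 50000 kr = 248500 kr
  Less exemption 102000 kr → base 146500 kr
  146500 kr × 15% = 21975 kr

Standard income tax:
  124000 kr × 11% = 13640 kr
  23000 kr × 20% = 4600 kr
  37500 kr × 27% = 10125 kr
  → 28365 kr

28365 kr > 21975 kr, so the standard income tax governs.

28365 kr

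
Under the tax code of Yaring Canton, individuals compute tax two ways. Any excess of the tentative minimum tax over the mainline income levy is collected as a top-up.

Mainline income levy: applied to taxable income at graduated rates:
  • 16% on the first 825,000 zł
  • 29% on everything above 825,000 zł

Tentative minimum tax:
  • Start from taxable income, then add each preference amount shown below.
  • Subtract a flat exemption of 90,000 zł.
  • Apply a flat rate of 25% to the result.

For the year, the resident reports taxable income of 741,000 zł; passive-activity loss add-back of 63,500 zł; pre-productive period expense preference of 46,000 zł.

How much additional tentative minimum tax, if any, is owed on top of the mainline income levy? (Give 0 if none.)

Mainline income levy:
  741,000 zł × 16% = 118,560 zł

Tentative minimum tax:
  Adjusted income: 741,000 zł + 63,500 zł + 46,000 zł = 850,500 zł
  Less exemption 90,000 zł → base 760,500 zł
  760,500 zł × 25% = 190,125 zł

Excess of tentative minimum tax over mainline income levy: 190,125 zł − 118,560 zł = 71,565 zł.

71,565 zł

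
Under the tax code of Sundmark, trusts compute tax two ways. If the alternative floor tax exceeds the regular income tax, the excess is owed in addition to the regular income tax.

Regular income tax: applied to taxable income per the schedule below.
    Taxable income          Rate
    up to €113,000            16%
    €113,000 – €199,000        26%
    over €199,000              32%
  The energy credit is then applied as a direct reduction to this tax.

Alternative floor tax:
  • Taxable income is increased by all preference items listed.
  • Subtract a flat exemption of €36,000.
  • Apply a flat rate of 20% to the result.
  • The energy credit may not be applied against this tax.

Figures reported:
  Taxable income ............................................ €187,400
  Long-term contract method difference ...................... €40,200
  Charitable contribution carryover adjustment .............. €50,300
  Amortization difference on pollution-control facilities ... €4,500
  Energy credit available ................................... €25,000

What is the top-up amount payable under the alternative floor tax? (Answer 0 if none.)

€36,856

Alternative floor tax:
  Adjusted income: €187,400 + €40,200 + €50,300 + €4,500 = €282,400
  Less exemption €36,000 → base €246,400
  €246,400 × 20% = €49,280

Regular income tax:
  €113,000 × 16% = €18,080
  €74,400 × 26% = €19,344
  → €37,424
  Less energy credit €25,000 → €12,424

Excess of alternative floor tax over regular income tax: €49,280 − €12,424 = €36,856.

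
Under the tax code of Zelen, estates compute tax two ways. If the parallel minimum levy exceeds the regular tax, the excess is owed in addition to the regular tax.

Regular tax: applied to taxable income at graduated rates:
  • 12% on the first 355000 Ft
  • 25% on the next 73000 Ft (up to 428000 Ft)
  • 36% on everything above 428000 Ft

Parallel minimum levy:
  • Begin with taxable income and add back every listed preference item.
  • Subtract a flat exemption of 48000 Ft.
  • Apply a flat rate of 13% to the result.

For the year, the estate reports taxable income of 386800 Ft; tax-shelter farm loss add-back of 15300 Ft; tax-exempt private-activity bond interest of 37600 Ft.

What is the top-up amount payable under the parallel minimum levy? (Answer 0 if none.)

371 Ft

Parallel minimum levy:
  Adjusted income: 386800 Ft + 15300 Ft + 37600 Ft = 439700 Ft
  Less exemption 48000 Ft → base 391700 Ft
  391700 Ft × 13% = 50921 Ft

Regular tax:
  355000 Ft × 12% = 42600 Ft
  31800 Ft × 25% = 7950 Ft
  → 50550 Ft

Excess of parallel minimum levy over regular tax: 50921 Ft − 50550 Ft = 371 Ft.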